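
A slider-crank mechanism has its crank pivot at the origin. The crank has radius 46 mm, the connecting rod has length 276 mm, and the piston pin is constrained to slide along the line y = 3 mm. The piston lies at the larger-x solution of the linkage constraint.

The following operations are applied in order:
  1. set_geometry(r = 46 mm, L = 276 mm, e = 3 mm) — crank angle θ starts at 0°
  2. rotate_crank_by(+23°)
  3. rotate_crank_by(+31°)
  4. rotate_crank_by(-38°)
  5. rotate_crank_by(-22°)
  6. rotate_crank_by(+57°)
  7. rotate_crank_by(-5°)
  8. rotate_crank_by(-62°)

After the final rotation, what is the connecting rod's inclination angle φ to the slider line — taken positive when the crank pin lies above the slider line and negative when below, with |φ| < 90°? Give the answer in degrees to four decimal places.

-3.2567

set_geometry: r = 46 mm, L = 276 mm, e = 3 mm; θ ← 0°
rotate_crank_by(+23°): θ ← 0° +23° = 23°
rotate_crank_by(+31°): θ ← 23° +31° = 54°
rotate_crank_by(-38°): θ ← 54° -38° = 16°
rotate_crank_by(-22°): θ ← 16° -22° = -6°
rotate_crank_by(+57°): θ ← -6° +57° = 51°
rotate_crank_by(-5°): θ ← 51° -5° = 46°
rotate_crank_by(-62°): θ ← 46° -62° = -16°
crank pin P = (r cos θ, r sin θ) = (44.218038, -12.679318)
h = r sin θ − e = -12.679318 − 3 = -15.679318
sin φ = h / L = -15.679318 / 276 = -0.05680912
φ = arcsin(-0.05680912) = -3.256676°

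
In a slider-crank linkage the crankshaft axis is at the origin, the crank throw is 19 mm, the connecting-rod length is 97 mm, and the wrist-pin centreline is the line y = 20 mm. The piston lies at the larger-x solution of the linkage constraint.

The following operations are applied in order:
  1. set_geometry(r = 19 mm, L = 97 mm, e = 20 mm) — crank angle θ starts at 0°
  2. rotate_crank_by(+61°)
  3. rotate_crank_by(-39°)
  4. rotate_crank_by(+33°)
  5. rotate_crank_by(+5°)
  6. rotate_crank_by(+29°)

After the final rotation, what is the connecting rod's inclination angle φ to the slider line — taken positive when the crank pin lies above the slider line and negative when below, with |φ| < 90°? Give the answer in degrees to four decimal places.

set_geometry: r = 19 mm, L = 97 mm, e = 20 mm; θ ← 0°
rotate_crank_by(+61°): θ ← 0° +61° = 61°
rotate_crank_by(-39°): θ ← 61° -39° = 22°
rotate_crank_by(+33°): θ ← 22° +33° = 55°
rotate_crank_by(+5°): θ ← 55° +5° = 60°
rotate_crank_by(+29°): θ ← 60° +29° = 89°
crank pin P = (r cos θ, r sin θ) = (0.331596, 18.997106)
h = r sin θ − e = 18.997106 − 20 = -1.002894
sin φ = h / L = -1.002894 / 97 = -0.01033911
φ = arcsin(-0.01033911) = -0.592398°

-0.5924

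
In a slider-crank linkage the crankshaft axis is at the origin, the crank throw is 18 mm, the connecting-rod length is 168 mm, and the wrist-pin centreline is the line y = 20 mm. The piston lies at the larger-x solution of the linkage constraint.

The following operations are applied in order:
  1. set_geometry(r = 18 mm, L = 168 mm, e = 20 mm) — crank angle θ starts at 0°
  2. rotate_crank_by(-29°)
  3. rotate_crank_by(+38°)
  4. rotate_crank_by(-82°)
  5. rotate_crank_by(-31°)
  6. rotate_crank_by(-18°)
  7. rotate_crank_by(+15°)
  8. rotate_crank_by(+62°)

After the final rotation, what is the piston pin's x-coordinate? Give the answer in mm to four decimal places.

set_geometry: r = 18 mm, L = 168 mm, e = 20 mm; θ ← 0°
rotate_crank_by(-29°): θ ← 0° -29° = -29°
rotate_crank_by(+38°): θ ← -29° +38° = 9°
rotate_crank_by(-82°): θ ← 9° -82° = -73°
rotate_crank_by(-31°): θ ← -73° -31° = -104°
rotate_crank_by(-18°): θ ← -104° -18° = -122°
rotate_crank_by(+15°): θ ← -122° +15° = -107°
rotate_crank_by(+62°): θ ← -107° +62° = -45°
crank pin P = (r cos θ, r sin θ) = (12.727922, -12.727922)
h = r sin θ − e = -12.727922 − 20 = -32.727922
x = r cos θ + √(L² − h²) = 12.727922 + √(28224.0 − 1071.1169) = 12.727922 + 164.781319 = 177.509241

177.5092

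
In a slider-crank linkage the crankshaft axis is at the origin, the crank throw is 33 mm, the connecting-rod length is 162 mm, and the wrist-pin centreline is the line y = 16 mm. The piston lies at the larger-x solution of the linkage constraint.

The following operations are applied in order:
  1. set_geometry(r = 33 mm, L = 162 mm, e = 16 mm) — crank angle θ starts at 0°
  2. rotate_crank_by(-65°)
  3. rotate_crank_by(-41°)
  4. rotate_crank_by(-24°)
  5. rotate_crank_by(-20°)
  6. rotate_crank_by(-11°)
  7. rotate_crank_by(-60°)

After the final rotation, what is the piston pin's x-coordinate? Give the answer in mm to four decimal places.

136.9960

set_geometry: r = 33 mm, L = 162 mm, e = 16 mm; θ ← 0°
rotate_crank_by(-65°): θ ← 0° -65° = -65°
rotate_crank_by(-41°): θ ← -65° -41° = -106°
rotate_crank_by(-24°): θ ← -106° -24° = -130°
rotate_crank_by(-20°): θ ← -130° -20° = -150°
rotate_crank_by(-11°): θ ← -150° -11° = -161°
rotate_crank_by(-60°): θ ← -161° -60° = -221°
crank pin P = (r cos θ, r sin θ) = (-24.905416, 21.649948)
h = r sin θ − e = 21.649948 − 16 = 5.649948
x = r cos θ + √(L² − h²) = -24.905416 + √(26244.0 − 31.9219) = -24.905416 + 161.901446 = 136.996029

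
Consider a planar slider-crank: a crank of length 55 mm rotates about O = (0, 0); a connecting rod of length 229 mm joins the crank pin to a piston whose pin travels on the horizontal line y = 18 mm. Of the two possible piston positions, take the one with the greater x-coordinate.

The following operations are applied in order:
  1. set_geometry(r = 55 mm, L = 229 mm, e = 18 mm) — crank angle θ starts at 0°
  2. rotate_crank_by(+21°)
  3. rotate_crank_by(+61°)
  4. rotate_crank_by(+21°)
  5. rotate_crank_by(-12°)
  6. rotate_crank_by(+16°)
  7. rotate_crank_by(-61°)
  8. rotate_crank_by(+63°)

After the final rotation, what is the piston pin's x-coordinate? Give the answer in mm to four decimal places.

set_geometry: r = 55 mm, L = 229 mm, e = 18 mm; θ ← 0°
rotate_crank_by(+21°): θ ← 0° +21° = 21°
rotate_crank_by(+61°): θ ← 21° +61° = 82°
rotate_crank_by(+21°): θ ← 82° +21° = 103°
rotate_crank_by(-12°): θ ← 103° -12° = 91°
rotate_crank_by(+16°): θ ← 91° +16° = 107°
rotate_crank_by(-61°): θ ← 107° -61° = 46°
rotate_crank_by(+63°): θ ← 46° +63° = 109°
crank pin P = (r cos θ, r sin θ) = (-17.906248, 52.003522)
h = r sin θ − e = 52.003522 − 18 = 34.003522
x = r cos θ + √(L² − h²) = -17.906248 + √(52441.0 − 1156.2395) = -17.906248 + 226.461389 = 208.555140

208.5551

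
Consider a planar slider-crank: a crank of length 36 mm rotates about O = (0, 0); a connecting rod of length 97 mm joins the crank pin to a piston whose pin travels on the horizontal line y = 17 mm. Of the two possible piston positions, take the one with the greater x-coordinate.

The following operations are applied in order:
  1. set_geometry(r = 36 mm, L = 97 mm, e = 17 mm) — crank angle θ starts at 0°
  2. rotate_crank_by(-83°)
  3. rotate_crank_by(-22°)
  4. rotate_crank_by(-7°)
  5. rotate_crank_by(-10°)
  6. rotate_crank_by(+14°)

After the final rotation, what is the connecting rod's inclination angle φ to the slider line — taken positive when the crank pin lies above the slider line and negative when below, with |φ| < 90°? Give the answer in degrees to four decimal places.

set_geometry: r = 36 mm, L = 97 mm, e = 17 mm; θ ← 0°
rotate_crank_by(-83°): θ ← 0° -83° = -83°
rotate_crank_by(-22°): θ ← -83° -22° = -105°
rotate_crank_by(-7°): θ ← -105° -7° = -112°
rotate_crank_by(-10°): θ ← -112° -10° = -122°
rotate_crank_by(+14°): θ ← -122° +14° = -108°
crank pin P = (r cos θ, r sin θ) = (-11.124612, -34.238035)
h = r sin θ − e = -34.238035 − 17 = -51.238035
sin φ = h / L = -51.238035 / 97 = -0.52822716
φ = arcsin(-0.52822716) = -31.885749°

-31.8857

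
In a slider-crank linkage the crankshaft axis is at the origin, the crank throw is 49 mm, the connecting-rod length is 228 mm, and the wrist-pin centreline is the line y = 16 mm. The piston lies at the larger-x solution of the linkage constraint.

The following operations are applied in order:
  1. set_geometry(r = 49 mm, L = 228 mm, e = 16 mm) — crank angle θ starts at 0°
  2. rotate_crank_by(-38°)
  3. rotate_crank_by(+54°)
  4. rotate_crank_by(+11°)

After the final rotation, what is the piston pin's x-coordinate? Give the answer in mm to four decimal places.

271.5738

set_geometry: r = 49 mm, L = 228 mm, e = 16 mm; θ ← 0°
rotate_crank_by(-38°): θ ← 0° -38° = -38°
rotate_crank_by(+54°): θ ← -38° +54° = 16°
rotate_crank_by(+11°): θ ← 16° +11° = 27°
crank pin P = (r cos θ, r sin θ) = (43.659320, 22.245534)
h = r sin θ − e = 22.245534 − 16 = 6.245534
x = r cos θ + √(L² − h²) = 43.659320 + √(51984.0 − 39.0067) = 43.659320 + 227.914443 = 271.573763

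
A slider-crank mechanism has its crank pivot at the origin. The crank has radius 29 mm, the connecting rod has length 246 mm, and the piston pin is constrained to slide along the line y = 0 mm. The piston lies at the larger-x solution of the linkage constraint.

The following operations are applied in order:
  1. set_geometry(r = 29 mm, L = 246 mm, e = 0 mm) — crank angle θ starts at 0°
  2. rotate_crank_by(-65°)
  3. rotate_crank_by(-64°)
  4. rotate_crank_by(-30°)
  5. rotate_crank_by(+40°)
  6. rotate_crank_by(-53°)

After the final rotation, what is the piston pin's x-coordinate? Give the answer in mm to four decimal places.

set_geometry: r = 29 mm, L = 246 mm, e = 0 mm; θ ← 0°
rotate_crank_by(-65°): θ ← 0° -65° = -65°
rotate_crank_by(-64°): θ ← -65° -64° = -129°
rotate_crank_by(-30°): θ ← -129° -30° = -159°
rotate_crank_by(+40°): θ ← -159° +40° = -119°
rotate_crank_by(-53°): θ ← -119° -53° = -172°
crank pin P = (r cos θ, r sin θ) = (-28.717774, -4.036020)
h = r sin θ − e = -4.036020 − 0 = -4.036020
x = r cos θ + √(L² − h²) = -28.717774 + √(60516.0 − 16.2895) = -28.717774 + 245.966889 = 217.249115

217.2491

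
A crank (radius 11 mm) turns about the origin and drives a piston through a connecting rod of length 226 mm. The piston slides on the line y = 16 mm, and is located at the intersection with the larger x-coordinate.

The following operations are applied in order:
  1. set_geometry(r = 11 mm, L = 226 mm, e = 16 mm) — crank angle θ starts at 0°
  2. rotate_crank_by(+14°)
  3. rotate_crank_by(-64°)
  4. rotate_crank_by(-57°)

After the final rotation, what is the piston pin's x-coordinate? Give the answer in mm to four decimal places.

set_geometry: r = 11 mm, L = 226 mm, e = 16 mm; θ ← 0°
rotate_crank_by(+14°): θ ← 0° +14° = 14°
rotate_crank_by(-64°): θ ← 14° -64° = -50°
rotate_crank_by(-57°): θ ← -50° -57° = -107°
crank pin P = (r cos θ, r sin θ) = (-3.216089, -10.519352)
h = r sin θ − e = -10.519352 − 16 = -26.519352
x = r cos θ + √(L² − h²) = -3.216089 + √(51076.0 − 703.2760) = -3.216089 + 224.438686 = 221.222598

221.2226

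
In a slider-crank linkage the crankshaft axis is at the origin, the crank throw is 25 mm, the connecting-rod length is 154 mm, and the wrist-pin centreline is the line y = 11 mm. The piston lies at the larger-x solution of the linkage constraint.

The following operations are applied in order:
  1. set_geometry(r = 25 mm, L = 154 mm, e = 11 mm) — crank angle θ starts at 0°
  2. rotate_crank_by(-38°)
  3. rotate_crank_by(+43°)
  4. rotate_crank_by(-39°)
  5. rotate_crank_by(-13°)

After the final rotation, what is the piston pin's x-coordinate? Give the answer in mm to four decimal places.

set_geometry: r = 25 mm, L = 154 mm, e = 11 mm; θ ← 0°
rotate_crank_by(-38°): θ ← 0° -38° = -38°
rotate_crank_by(+43°): θ ← -38° +43° = 5°
rotate_crank_by(-39°): θ ← 5° -39° = -34°
rotate_crank_by(-13°): θ ← -34° -13° = -47°
crank pin P = (r cos θ, r sin θ) = (17.049959, -18.283843)
h = r sin θ − e = -18.283843 − 11 = -29.283843
x = r cos θ + √(L² − h²) = 17.049959 + √(23716.0 − 857.5434) = 17.049959 + 151.190134 = 168.240093

168.2401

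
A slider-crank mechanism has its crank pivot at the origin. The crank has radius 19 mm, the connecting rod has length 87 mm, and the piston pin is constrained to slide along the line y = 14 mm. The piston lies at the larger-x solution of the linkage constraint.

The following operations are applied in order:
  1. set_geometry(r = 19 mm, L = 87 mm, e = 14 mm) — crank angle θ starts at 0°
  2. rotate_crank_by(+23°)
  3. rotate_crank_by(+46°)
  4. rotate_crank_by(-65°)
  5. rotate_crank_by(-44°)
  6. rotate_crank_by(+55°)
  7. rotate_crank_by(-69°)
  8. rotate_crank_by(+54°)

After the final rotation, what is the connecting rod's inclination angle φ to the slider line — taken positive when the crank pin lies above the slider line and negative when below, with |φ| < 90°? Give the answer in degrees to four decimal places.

-9.2603

set_geometry: r = 19 mm, L = 87 mm, e = 14 mm; θ ← 0°
rotate_crank_by(+23°): θ ← 0° +23° = 23°
rotate_crank_by(+46°): θ ← 23° +46° = 69°
rotate_crank_by(-65°): θ ← 69° -65° = 4°
rotate_crank_by(-44°): θ ← 4° -44° = -40°
rotate_crank_by(+55°): θ ← -40° +55° = 15°
rotate_crank_by(-69°): θ ← 15° -69° = -54°
rotate_crank_by(+54°): θ ← -54° +54° = 0°
crank pin P = (r cos θ, r sin θ) = (19.000000, 0.000000)
h = r sin θ − e = 0.000000 − 14 = -14.000000
sin φ = h / L = -14.000000 / 87 = -0.16091954
φ = arcsin(-0.16091954) = -9.260274°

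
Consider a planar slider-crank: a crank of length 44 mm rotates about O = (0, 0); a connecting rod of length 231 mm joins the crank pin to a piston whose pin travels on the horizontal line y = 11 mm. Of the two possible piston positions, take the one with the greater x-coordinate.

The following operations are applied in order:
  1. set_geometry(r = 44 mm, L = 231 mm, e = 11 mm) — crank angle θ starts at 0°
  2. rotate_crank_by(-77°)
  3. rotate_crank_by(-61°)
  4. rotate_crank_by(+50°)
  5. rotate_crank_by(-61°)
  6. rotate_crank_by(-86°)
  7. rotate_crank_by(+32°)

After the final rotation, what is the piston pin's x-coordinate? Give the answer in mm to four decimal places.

set_geometry: r = 44 mm, L = 231 mm, e = 11 mm; θ ← 0°
rotate_crank_by(-77°): θ ← 0° -77° = -77°
rotate_crank_by(-61°): θ ← -77° -61° = -138°
rotate_crank_by(+50°): θ ← -138° +50° = -88°
rotate_crank_by(-61°): θ ← -88° -61° = -149°
rotate_crank_by(-86°): θ ← -149° -86° = -235°
rotate_crank_by(+32°): θ ← -235° +32° = -203°
crank pin P = (r cos θ, r sin θ) = (-40.502214, 17.192170)
h = r sin θ − e = 17.192170 − 11 = 6.192170
x = r cos θ + √(L² − h²) = -40.502214 + √(53361.0 − 38.3430) = -40.502214 + 230.916992 = 190.414778

190.4148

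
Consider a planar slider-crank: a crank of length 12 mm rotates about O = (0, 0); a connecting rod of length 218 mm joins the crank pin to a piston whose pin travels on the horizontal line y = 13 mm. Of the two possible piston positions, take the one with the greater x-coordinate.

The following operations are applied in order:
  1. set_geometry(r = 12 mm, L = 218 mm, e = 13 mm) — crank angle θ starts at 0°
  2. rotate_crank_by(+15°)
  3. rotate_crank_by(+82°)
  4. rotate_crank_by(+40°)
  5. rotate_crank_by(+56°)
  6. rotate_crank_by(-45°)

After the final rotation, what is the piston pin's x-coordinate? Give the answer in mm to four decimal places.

set_geometry: r = 12 mm, L = 218 mm, e = 13 mm; θ ← 0°
rotate_crank_by(+15°): θ ← 0° +15° = 15°
rotate_crank_by(+82°): θ ← 15° +82° = 97°
rotate_crank_by(+40°): θ ← 97° +40° = 137°
rotate_crank_by(+56°): θ ← 137° +56° = 193°
rotate_crank_by(-45°): θ ← 193° -45° = 148°
crank pin P = (r cos θ, r sin θ) = (-10.176577, 6.359031)
h = r sin θ − e = 6.359031 − 13 = -6.640969
x = r cos θ + √(L² − h²) = -10.176577 + √(47524.0 − 44.1025) = -10.176577 + 217.898824 = 207.722247

207.7222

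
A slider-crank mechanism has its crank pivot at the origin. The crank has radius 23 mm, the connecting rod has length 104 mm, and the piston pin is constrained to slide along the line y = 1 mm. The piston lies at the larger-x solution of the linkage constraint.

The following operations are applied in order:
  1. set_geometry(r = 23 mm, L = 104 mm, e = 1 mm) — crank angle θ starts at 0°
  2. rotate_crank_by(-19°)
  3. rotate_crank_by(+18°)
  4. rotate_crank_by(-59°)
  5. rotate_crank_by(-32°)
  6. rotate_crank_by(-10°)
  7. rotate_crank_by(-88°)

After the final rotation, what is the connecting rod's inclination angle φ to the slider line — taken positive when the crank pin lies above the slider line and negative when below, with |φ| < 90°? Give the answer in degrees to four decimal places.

1.6496

set_geometry: r = 23 mm, L = 104 mm, e = 1 mm; θ ← 0°
rotate_crank_by(-19°): θ ← 0° -19° = -19°
rotate_crank_by(+18°): θ ← -19° +18° = -1°
rotate_crank_by(-59°): θ ← -1° -59° = -60°
rotate_crank_by(-32°): θ ← -60° -32° = -92°
rotate_crank_by(-10°): θ ← -92° -10° = -102°
rotate_crank_by(-88°): θ ← -102° -88° = -190°
crank pin P = (r cos θ, r sin θ) = (-22.650578, 3.993908)
h = r sin θ − e = 3.993908 − 1 = 2.993908
sin φ = h / L = 2.993908 / 104 = 0.02878758
φ = arcsin(0.02878758) = 1.649635°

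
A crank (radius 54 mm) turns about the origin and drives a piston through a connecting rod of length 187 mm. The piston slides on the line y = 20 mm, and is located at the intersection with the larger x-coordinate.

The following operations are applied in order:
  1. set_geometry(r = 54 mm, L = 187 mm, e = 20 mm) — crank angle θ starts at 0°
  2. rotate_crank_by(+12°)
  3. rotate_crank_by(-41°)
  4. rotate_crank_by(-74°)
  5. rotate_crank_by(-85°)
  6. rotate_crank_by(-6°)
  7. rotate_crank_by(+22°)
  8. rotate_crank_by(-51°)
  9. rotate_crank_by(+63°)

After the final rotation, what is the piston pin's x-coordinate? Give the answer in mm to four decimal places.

set_geometry: r = 54 mm, L = 187 mm, e = 20 mm; θ ← 0°
rotate_crank_by(+12°): θ ← 0° +12° = 12°
rotate_crank_by(-41°): θ ← 12° -41° = -29°
rotate_crank_by(-74°): θ ← -29° -74° = -103°
rotate_crank_by(-85°): θ ← -103° -85° = -188°
rotate_crank_by(-6°): θ ← -188° -6° = -194°
rotate_crank_by(+22°): θ ← -194° +22° = -172°
rotate_crank_by(-51°): θ ← -172° -51° = -223°
rotate_crank_by(+63°): θ ← -223° +63° = -160°
crank pin P = (r cos θ, r sin θ) = (-50.743402, -18.469088)
h = r sin θ − e = -18.469088 − 20 = -38.469088
x = r cos θ + √(L² − h²) = -50.743402 + √(34969.0 − 1479.8707) = -50.743402 + 183.000353 = 132.256952

132.2570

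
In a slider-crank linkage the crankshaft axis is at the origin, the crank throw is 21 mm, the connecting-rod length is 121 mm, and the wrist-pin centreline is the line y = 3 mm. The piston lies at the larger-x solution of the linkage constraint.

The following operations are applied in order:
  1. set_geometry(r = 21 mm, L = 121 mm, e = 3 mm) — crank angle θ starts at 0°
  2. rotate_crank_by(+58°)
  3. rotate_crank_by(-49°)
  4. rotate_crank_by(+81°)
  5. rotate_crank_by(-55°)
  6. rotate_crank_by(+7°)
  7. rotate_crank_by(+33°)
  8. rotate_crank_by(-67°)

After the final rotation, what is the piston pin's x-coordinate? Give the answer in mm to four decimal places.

set_geometry: r = 21 mm, L = 121 mm, e = 3 mm; θ ← 0°
rotate_crank_by(+58°): θ ← 0° +58° = 58°
rotate_crank_by(-49°): θ ← 58° -49° = 9°
rotate_crank_by(+81°): θ ← 9° +81° = 90°
rotate_crank_by(-55°): θ ← 90° -55° = 35°
rotate_crank_by(+7°): θ ← 35° +7° = 42°
rotate_crank_by(+33°): θ ← 42° +33° = 75°
rotate_crank_by(-67°): θ ← 75° -67° = 8°
crank pin P = (r cos θ, r sin θ) = (20.795629, 2.922635)
h = r sin θ − e = 2.922635 − 3 = -0.077365
x = r cos θ + √(L² − h²) = 20.795629 + √(14641.0 − 0.0060) = 20.795629 + 120.999975 = 141.795605

141.7956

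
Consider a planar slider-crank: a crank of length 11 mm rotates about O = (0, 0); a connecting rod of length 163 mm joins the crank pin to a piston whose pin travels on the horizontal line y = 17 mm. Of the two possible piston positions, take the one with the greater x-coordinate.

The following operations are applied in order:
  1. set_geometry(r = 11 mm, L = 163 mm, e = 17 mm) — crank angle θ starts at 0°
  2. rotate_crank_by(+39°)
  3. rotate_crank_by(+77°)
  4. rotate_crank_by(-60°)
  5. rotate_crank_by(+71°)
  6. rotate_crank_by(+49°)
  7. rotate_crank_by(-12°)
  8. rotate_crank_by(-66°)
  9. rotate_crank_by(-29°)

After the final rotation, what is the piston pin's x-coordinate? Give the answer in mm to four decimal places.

set_geometry: r = 11 mm, L = 163 mm, e = 17 mm; θ ← 0°
rotate_crank_by(+39°): θ ← 0° +39° = 39°
rotate_crank_by(+77°): θ ← 39° +77° = 116°
rotate_crank_by(-60°): θ ← 116° -60° = 56°
rotate_crank_by(+71°): θ ← 56° +71° = 127°
rotate_crank_by(+49°): θ ← 127° +49° = 176°
rotate_crank_by(-12°): θ ← 176° -12° = 164°
rotate_crank_by(-66°): θ ← 164° -66° = 98°
rotate_crank_by(-29°): θ ← 98° -29° = 69°
crank pin P = (r cos θ, r sin θ) = (3.942047, 10.269385)
h = r sin θ − e = 10.269385 − 17 = -6.730615
x = r cos θ + √(L² − h²) = 3.942047 + √(26569.0 − 45.3012) = 3.942047 + 162.860980 = 166.803027

166.8030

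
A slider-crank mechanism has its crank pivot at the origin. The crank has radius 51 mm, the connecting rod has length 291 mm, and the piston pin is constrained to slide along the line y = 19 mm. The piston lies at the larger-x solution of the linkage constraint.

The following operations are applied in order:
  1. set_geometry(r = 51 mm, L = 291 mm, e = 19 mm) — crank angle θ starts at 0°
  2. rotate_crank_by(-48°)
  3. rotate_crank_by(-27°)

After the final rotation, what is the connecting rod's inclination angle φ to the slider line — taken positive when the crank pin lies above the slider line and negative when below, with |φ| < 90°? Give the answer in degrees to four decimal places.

-13.5668

set_geometry: r = 51 mm, L = 291 mm, e = 19 mm; θ ← 0°
rotate_crank_by(-48°): θ ← 0° -48° = -48°
rotate_crank_by(-27°): θ ← -48° -27° = -75°
crank pin P = (r cos θ, r sin θ) = (13.199771, -49.262217)
h = r sin θ − e = -49.262217 − 19 = -68.262217
sin φ = h / L = -68.262217 / 291 = -0.23457807
φ = arcsin(-0.23457807) = -13.566753°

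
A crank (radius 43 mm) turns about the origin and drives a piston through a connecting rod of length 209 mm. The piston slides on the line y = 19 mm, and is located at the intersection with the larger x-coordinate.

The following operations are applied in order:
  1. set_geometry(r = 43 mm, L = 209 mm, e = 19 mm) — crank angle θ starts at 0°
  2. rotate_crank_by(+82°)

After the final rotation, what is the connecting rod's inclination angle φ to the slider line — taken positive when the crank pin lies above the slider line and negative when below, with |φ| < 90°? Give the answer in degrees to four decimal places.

set_geometry: r = 43 mm, L = 209 mm, e = 19 mm; θ ← 0°
rotate_crank_by(+82°): θ ← 0° +82° = 82°
crank pin P = (r cos θ, r sin θ) = (5.984443, 42.581527)
h = r sin θ − e = 42.581527 − 19 = 23.581527
sin φ = h / L = 23.581527 / 209 = 0.11283027
φ = arcsin(0.11283027) = 6.478494°

6.4785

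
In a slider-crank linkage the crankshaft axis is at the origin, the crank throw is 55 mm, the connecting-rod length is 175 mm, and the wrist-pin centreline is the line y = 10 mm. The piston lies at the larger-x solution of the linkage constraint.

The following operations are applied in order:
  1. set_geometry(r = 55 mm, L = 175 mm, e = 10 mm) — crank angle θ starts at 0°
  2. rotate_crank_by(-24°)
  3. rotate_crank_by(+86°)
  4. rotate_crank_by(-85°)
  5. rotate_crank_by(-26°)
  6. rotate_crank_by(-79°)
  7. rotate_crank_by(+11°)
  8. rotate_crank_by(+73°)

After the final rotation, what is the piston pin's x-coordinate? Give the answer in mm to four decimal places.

207.7932

set_geometry: r = 55 mm, L = 175 mm, e = 10 mm; θ ← 0°
rotate_crank_by(-24°): θ ← 0° -24° = -24°
rotate_crank_by(+86°): θ ← -24° +86° = 62°
rotate_crank_by(-85°): θ ← 62° -85° = -23°
rotate_crank_by(-26°): θ ← -23° -26° = -49°
rotate_crank_by(-79°): θ ← -49° -79° = -128°
rotate_crank_by(+11°): θ ← -128° +11° = -117°
rotate_crank_by(+73°): θ ← -117° +73° = -44°
crank pin P = (r cos θ, r sin θ) = (39.563689, -38.206210)
h = r sin θ − e = -38.206210 − 10 = -48.206210
x = r cos θ + √(L² − h²) = 39.563689 + √(30625.0 − 2323.8387) = 39.563689 + 168.229490 = 207.793179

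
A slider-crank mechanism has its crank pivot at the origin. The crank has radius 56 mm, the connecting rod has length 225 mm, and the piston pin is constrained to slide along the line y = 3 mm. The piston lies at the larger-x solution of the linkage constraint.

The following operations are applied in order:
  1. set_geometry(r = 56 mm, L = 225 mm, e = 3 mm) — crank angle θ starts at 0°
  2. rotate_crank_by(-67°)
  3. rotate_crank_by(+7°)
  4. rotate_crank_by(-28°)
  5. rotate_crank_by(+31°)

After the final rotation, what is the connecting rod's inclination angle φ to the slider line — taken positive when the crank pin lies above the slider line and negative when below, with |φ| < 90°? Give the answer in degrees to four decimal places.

set_geometry: r = 56 mm, L = 225 mm, e = 3 mm; θ ← 0°
rotate_crank_by(-67°): θ ← 0° -67° = -67°
rotate_crank_by(+7°): θ ← -67° +7° = -60°
rotate_crank_by(-28°): θ ← -60° -28° = -88°
rotate_crank_by(+31°): θ ← -88° +31° = -57°
crank pin P = (r cos θ, r sin θ) = (30.499786, -46.965552)
h = r sin θ − e = -46.965552 − 3 = -49.965552
sin φ = h / L = -49.965552 / 225 = -0.22206912
φ = arcsin(-0.22206912) = -12.830591°

-12.8306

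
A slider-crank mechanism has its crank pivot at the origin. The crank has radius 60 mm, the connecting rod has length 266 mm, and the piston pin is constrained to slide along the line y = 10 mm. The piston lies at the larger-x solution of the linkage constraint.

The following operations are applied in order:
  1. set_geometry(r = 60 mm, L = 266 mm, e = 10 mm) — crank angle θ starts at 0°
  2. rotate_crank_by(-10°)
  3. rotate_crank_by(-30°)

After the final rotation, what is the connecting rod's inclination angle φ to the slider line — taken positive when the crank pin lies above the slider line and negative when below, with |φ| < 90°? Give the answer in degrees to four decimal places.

-10.5203

set_geometry: r = 60 mm, L = 266 mm, e = 10 mm; θ ← 0°
rotate_crank_by(-10°): θ ← 0° -10° = -10°
rotate_crank_by(-30°): θ ← -10° -30° = -40°
crank pin P = (r cos θ, r sin θ) = (45.962667, -38.567257)
h = r sin θ − e = -38.567257 − 10 = -48.567257
sin φ = h / L = -48.567257 / 266 = -0.18258367
φ = arcsin(-0.18258367) = -10.520288°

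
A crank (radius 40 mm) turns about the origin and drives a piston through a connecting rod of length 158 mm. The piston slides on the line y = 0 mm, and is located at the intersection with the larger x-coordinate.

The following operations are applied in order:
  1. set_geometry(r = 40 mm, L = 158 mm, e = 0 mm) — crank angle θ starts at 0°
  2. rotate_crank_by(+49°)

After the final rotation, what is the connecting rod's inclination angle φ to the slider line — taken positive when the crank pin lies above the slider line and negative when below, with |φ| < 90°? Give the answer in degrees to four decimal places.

set_geometry: r = 40 mm, L = 158 mm, e = 0 mm; θ ← 0°
rotate_crank_by(+49°): θ ← 0° +49° = 49°
crank pin P = (r cos θ, r sin θ) = (26.242361, 30.188383)
h = r sin θ − e = 30.188383 − 0 = 30.188383
sin φ = h / L = 30.188383 / 158 = 0.19106572
φ = arcsin(0.19106572) = 11.014985°

11.0150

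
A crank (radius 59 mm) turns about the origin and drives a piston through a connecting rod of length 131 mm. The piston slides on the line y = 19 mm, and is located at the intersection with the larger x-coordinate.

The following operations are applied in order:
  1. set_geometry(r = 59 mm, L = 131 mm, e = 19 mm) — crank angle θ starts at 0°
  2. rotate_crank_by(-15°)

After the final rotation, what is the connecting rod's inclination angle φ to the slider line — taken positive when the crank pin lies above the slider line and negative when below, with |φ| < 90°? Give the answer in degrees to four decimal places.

set_geometry: r = 59 mm, L = 131 mm, e = 19 mm; θ ← 0°
rotate_crank_by(-15°): θ ← 0° -15° = -15°
crank pin P = (r cos θ, r sin θ) = (56.989624, -15.270324)
h = r sin θ − e = -15.270324 − 19 = -34.270324
sin φ = h / L = -34.270324 / 131 = -0.26160552
φ = arcsin(-0.26160552) = -15.165350°

-15.1653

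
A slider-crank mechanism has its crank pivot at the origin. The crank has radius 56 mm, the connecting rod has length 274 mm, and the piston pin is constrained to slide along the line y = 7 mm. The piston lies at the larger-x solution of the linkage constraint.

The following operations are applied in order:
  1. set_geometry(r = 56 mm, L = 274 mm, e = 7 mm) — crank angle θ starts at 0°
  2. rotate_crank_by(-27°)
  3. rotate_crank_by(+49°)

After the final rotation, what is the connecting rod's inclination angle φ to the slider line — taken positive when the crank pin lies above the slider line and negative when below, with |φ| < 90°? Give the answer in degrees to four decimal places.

2.9242

set_geometry: r = 56 mm, L = 274 mm, e = 7 mm; θ ← 0°
rotate_crank_by(-27°): θ ← 0° -27° = -27°
rotate_crank_by(+49°): θ ← -27° +49° = 22°
crank pin P = (r cos θ, r sin θ) = (51.922296, 20.977969)
h = r sin θ − e = 20.977969 − 7 = 13.977969
sin φ = h / L = 13.977969 / 274 = 0.05101449
φ = arcsin(0.05101449) = 2.924184°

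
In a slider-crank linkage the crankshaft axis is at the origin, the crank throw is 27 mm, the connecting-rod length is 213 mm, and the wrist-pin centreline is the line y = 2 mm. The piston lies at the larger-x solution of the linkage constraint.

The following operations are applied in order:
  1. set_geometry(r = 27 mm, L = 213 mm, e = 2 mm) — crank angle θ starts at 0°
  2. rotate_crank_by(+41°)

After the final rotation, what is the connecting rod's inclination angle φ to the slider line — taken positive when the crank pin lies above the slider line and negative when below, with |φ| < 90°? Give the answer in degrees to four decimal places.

set_geometry: r = 27 mm, L = 213 mm, e = 2 mm; θ ← 0°
rotate_crank_by(+41°): θ ← 0° +41° = 41°
crank pin P = (r cos θ, r sin θ) = (20.377159, 17.713594)
h = r sin θ − e = 17.713594 − 2 = 15.713594
sin φ = h / L = 15.713594 / 213 = 0.07377274
φ = arcsin(0.07377274) = 4.230710°

4.2307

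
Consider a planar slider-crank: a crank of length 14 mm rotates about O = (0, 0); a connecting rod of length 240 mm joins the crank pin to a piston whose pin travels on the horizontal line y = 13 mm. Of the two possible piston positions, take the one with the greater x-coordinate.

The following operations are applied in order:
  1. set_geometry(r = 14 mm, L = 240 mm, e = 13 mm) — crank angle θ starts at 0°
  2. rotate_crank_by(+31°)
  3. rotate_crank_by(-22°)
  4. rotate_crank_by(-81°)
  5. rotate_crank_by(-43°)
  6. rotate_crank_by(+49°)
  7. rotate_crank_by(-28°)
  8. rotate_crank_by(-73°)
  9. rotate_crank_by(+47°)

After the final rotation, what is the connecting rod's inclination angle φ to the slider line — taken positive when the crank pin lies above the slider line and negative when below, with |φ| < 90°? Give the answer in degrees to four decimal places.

-6.0090

set_geometry: r = 14 mm, L = 240 mm, e = 13 mm; θ ← 0°
rotate_crank_by(+31°): θ ← 0° +31° = 31°
rotate_crank_by(-22°): θ ← 31° -22° = 9°
rotate_crank_by(-81°): θ ← 9° -81° = -72°
rotate_crank_by(-43°): θ ← -72° -43° = -115°
rotate_crank_by(+49°): θ ← -115° +49° = -66°
rotate_crank_by(-28°): θ ← -66° -28° = -94°
rotate_crank_by(-73°): θ ← -94° -73° = -167°
rotate_crank_by(+47°): θ ← -167° +47° = -120°
crank pin P = (r cos θ, r sin θ) = (-7.000000, -12.124356)
h = r sin θ − e = -12.124356 − 13 = -25.124356
sin φ = h / L = -25.124356 / 240 = -0.10468482
φ = arcsin(-0.10468482) = -6.009008°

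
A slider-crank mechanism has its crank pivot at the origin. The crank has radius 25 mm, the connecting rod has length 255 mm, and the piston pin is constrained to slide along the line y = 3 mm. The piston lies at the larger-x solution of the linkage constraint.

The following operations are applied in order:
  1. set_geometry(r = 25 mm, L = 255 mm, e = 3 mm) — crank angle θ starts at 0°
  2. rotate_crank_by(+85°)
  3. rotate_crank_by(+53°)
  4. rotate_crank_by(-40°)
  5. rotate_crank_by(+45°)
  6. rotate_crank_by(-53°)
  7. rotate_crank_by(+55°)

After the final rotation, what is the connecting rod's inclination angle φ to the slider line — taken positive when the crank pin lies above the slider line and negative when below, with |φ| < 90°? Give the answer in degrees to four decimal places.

set_geometry: r = 25 mm, L = 255 mm, e = 3 mm; θ ← 0°
rotate_crank_by(+85°): θ ← 0° +85° = 85°
rotate_crank_by(+53°): θ ← 85° +53° = 138°
rotate_crank_by(-40°): θ ← 138° -40° = 98°
rotate_crank_by(+45°): θ ← 98° +45° = 143°
rotate_crank_by(-53°): θ ← 143° -53° = 90°
rotate_crank_by(+55°): θ ← 90° +55° = 145°
crank pin P = (r cos θ, r sin θ) = (-20.478801, 14.339411)
h = r sin θ − e = 14.339411 − 3 = 11.339411
sin φ = h / L = 11.339411 / 255 = 0.04446828
φ = arcsin(0.04446828) = 2.548685°

2.5487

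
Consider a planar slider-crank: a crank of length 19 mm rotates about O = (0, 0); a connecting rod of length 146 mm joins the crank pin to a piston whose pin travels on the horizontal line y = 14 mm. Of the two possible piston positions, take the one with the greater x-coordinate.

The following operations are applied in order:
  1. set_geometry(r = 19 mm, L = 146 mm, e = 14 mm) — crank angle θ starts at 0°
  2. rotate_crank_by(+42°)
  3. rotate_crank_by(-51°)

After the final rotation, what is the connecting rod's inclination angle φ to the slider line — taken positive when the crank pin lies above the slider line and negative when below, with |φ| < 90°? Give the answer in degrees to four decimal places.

-6.6756

set_geometry: r = 19 mm, L = 146 mm, e = 14 mm; θ ← 0°
rotate_crank_by(+42°): θ ← 0° +42° = 42°
rotate_crank_by(-51°): θ ← 42° -51° = -9°
crank pin P = (r cos θ, r sin θ) = (18.766078, -2.972255)
h = r sin θ − e = -2.972255 − 14 = -16.972255
sin φ = h / L = -16.972255 / 146 = -0.11624832
φ = arcsin(-0.11624832) = -6.675632°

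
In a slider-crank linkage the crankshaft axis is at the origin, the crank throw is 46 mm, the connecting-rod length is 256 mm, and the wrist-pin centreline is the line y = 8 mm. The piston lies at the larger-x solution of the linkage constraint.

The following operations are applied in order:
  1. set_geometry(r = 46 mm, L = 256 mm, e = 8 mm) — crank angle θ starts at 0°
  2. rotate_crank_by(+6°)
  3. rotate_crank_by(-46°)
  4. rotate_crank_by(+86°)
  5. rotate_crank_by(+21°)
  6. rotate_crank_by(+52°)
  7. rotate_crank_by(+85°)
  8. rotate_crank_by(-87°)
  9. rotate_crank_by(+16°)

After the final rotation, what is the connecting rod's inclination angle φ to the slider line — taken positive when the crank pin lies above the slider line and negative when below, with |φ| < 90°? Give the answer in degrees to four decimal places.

5.7487

set_geometry: r = 46 mm, L = 256 mm, e = 8 mm; θ ← 0°
rotate_crank_by(+6°): θ ← 0° +6° = 6°
rotate_crank_by(-46°): θ ← 6° -46° = -40°
rotate_crank_by(+86°): θ ← -40° +86° = 46°
rotate_crank_by(+21°): θ ← 46° +21° = 67°
rotate_crank_by(+52°): θ ← 67° +52° = 119°
rotate_crank_by(+85°): θ ← 119° +85° = 204°
rotate_crank_by(-87°): θ ← 204° -87° = 117°
rotate_crank_by(+16°): θ ← 117° +16° = 133°
crank pin P = (r cos θ, r sin θ) = (-31.371925, 33.642270)
h = r sin θ − e = 33.642270 − 8 = 25.642270
sin φ = h / L = 25.642270 / 256 = 0.10016512
φ = arcsin(0.10016512) = 5.748679°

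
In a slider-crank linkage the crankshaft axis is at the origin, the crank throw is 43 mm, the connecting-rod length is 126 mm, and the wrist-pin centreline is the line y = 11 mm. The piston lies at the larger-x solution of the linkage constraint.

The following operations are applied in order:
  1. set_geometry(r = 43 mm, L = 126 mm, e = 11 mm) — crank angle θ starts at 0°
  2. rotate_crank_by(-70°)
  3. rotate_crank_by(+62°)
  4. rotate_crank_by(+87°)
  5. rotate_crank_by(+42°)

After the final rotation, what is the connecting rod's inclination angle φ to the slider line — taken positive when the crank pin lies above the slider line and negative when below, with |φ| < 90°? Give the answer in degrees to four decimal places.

set_geometry: r = 43 mm, L = 126 mm, e = 11 mm; θ ← 0°
rotate_crank_by(-70°): θ ← 0° -70° = -70°
rotate_crank_by(+62°): θ ← -70° +62° = -8°
rotate_crank_by(+87°): θ ← -8° +87° = 79°
rotate_crank_by(+42°): θ ← 79° +42° = 121°
crank pin P = (r cos θ, r sin θ) = (-22.146637, 36.858194)
h = r sin θ − e = 36.858194 − 11 = 25.858194
sin φ = h / L = 25.858194 / 126 = 0.20522376
φ = arcsin(0.20522376) = 11.842598°

11.8426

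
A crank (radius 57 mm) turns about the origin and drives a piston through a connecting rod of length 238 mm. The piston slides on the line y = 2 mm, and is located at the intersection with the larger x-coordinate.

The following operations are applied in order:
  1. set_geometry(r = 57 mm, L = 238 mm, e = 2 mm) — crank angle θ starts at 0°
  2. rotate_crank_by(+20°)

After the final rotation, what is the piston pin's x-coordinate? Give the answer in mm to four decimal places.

set_geometry: r = 57 mm, L = 238 mm, e = 2 mm; θ ← 0°
rotate_crank_by(+20°): θ ← 0° +20° = 20°
crank pin P = (r cos θ, r sin θ) = (53.562479, 19.495148)
h = r sin θ − e = 19.495148 − 2 = 17.495148
x = r cos θ + √(L² − h²) = 53.562479 + √(56644.0 − 306.0802) = 53.562479 + 237.356103 = 290.918583

290.9186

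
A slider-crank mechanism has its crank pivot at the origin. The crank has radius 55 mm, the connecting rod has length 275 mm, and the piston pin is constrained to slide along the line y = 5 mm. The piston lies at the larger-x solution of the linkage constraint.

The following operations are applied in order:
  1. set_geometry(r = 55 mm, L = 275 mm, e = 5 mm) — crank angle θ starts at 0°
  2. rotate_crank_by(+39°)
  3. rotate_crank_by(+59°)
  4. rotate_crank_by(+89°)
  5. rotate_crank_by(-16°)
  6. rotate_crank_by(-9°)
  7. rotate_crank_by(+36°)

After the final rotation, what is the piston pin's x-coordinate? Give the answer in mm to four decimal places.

set_geometry: r = 55 mm, L = 275 mm, e = 5 mm; θ ← 0°
rotate_crank_by(+39°): θ ← 0° +39° = 39°
rotate_crank_by(+59°): θ ← 39° +59° = 98°
rotate_crank_by(+89°): θ ← 98° +89° = 187°
rotate_crank_by(-16°): θ ← 187° -16° = 171°
rotate_crank_by(-9°): θ ← 171° -9° = 162°
rotate_crank_by(+36°): θ ← 162° +36° = 198°
crank pin P = (r cos θ, r sin θ) = (-52.308108, -16.995935)
h = r sin θ − e = -16.995935 − 5 = -21.995935
x = r cos θ + √(L² − h²) = -52.308108 + √(75625.0 − 483.8211) = -52.308108 + 274.118914 = 221.810805

221.8108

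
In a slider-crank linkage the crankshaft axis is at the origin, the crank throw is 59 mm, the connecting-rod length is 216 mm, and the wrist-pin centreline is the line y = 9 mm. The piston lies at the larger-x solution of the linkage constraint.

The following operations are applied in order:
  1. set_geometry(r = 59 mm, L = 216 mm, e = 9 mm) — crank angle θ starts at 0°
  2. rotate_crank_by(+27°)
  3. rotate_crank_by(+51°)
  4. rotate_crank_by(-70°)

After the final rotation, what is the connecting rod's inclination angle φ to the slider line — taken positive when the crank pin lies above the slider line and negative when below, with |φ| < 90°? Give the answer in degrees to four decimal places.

-0.2092

set_geometry: r = 59 mm, L = 216 mm, e = 9 mm; θ ← 0°
rotate_crank_by(+27°): θ ← 0° +27° = 27°
rotate_crank_by(+51°): θ ← 27° +51° = 78°
rotate_crank_by(-70°): θ ← 78° -70° = 8°
crank pin P = (r cos θ, r sin θ) = (58.425816, 8.211213)
h = r sin θ − e = 8.211213 − 9 = -0.788787
sin φ = h / L = -0.788787 / 216 = -0.00365179
φ = arcsin(-0.00365179) = -0.209233°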